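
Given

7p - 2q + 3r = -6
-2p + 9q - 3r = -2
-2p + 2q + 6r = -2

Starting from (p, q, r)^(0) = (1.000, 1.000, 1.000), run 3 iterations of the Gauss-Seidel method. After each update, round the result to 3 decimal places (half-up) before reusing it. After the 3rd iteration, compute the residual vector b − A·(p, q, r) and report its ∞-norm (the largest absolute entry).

0.364

Iteration 1:
  p = (-6 - (-2)·1.000 - (3)·1.000) / (7) = -1.000
  q = (-2 - (-2)·-1.000 - (-3)·1.000) / (9) = -0.111
  r = (-2 - (-2)·-1.000 - (2)·-0.111) / (6) = -0.630
Iteration 2:
  p = (-6 - (-2)·-0.111 - (3)·-0.630) / (7) = -0.619
  q = (-2 - (-2)·-0.619 - (-3)·-0.630) / (9) = -0.570
  r = (-2 - (-2)·-0.619 - (2)·-0.570) / (6) = -0.350
Iteration 3:
  p = (-6 - (-2)·-0.570 - (3)·-0.350) / (7) = -0.870
  q = (-2 - (-2)·-0.870 - (-3)·-0.350) / (9) = -0.532
  r = (-2 - (-2)·-0.870 - (2)·-0.532) / (6) = -0.446
Residual b − A·x = (0.364, -0.290, 0.000); ∞-norm = 0.364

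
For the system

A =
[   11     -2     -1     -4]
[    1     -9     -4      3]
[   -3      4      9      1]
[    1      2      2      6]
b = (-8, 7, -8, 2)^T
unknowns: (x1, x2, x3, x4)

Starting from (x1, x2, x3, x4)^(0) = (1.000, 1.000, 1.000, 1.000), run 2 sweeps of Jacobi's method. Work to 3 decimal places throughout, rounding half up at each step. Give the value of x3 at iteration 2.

Iteration 1:
  x1 = (-8 - (-2)·1.000 - (-1)·1.000 - (-4)·1.000) / (11) = -0.091
  x2 = (7 - (1)·1.000 - (-4)·1.000 - (3)·1.000) / (-9) = -0.778
  x3 = (-8 - (-3)·1.000 - (4)·1.000 - (1)·1.000) / (9) = -1.111
  x4 = (2 - (1)·1.000 - (2)·1.000 - (2)·1.000) / (6) = -0.500
Iteration 2:
  x1 = (-8 - (-2)·-0.778 - (-1)·-1.111 - (-4)·-0.500) / (11) = -1.152
  x2 = (7 - (1)·-0.091 - (-4)·-1.111 - (3)·-0.500) / (-9) = -0.461
  x3 = (-8 - (-3)·-0.091 - (4)·-0.778 - (1)·-0.500) / (9) = -0.518
  x4 = (2 - (1)·-0.091 - (2)·-0.778 - (2)·-1.111) / (6) = 0.978

-0.518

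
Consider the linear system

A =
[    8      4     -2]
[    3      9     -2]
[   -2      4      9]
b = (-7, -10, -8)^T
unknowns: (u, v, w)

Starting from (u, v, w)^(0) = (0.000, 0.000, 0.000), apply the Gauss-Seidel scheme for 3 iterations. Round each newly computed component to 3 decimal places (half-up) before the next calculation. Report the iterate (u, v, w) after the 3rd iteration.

(-0.488, -1.074, -0.520)

Iteration 1:
  u = (-7 - (4)·0.000 - (-2)·0.000) / (8) = -0.875
  v = (-10 - (3)·-0.875 - (-2)·0.000) / (9) = -0.819
  w = (-8 - (-2)·-0.875 - (4)·-0.819) / (9) = -0.719
Iteration 2:
  u = (-7 - (4)·-0.819 - (-2)·-0.719) / (8) = -0.645
  v = (-10 - (3)·-0.645 - (-2)·-0.719) / (9) = -1.056
  w = (-8 - (-2)·-0.645 - (4)·-1.056) / (9) = -0.563
Iteration 3:
  u = (-7 - (4)·-1.056 - (-2)·-0.563) / (8) = -0.488
  v = (-10 - (3)·-0.488 - (-2)·-0.563) / (9) = -1.074
  w = (-8 - (-2)·-0.488 - (4)·-1.074) / (9) = -0.520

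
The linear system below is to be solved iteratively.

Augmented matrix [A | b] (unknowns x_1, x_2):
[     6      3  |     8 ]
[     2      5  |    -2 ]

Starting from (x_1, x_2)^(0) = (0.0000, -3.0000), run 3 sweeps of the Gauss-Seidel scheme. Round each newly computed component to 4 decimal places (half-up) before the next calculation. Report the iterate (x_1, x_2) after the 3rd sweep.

Iteration 1:
  x_1 = (8 - (3)·-3.0000) / (6) = 2.8333
  x_2 = (-2 - (2)·2.8333) / (5) = -1.5333
Iteration 2:
  x_1 = (8 - (3)·-1.5333) / (6) = 2.1000
  x_2 = (-2 - (2)·2.1000) / (5) = -1.2400
Iteration 3:
  x_1 = (8 - (3)·-1.2400) / (6) = 1.9533
  x_2 = (-2 - (2)·1.9533) / (5) = -1.1813

(1.9533, -1.1813)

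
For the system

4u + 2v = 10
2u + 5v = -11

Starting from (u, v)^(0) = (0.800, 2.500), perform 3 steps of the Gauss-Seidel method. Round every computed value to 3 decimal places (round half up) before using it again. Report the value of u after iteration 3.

4.370

Iteration 1:
  u = (10 - (2)·2.500) / (4) = 1.250
  v = (-11 - (2)·1.250) / (5) = -2.700
Iteration 2:
  u = (10 - (2)·-2.700) / (4) = 3.850
  v = (-11 - (2)·3.850) / (5) = -3.740
Iteration 3:
  u = (10 - (2)·-3.740) / (4) = 4.370
  v = (-11 - (2)·4.370) / (5) = -3.948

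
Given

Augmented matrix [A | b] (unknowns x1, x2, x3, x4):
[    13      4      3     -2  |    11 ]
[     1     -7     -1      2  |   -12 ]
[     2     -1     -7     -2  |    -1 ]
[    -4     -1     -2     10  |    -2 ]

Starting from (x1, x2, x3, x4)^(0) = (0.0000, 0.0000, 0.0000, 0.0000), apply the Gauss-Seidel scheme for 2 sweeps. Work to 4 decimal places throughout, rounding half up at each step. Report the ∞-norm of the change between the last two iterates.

Iteration 1:
  x1 = (11 - (4)·0.0000 - (3)·0.0000 - (-2)·0.0000) / (13) = 0.8462
  x2 = (-12 - (1)·0.8462 - (-1)·0.0000 - (2)·0.0000) / (-7) = 1.8352
  x3 = (-1 - (2)·0.8462 - (-1)·1.8352 - (-2)·0.0000) / (-7) = 0.1225
  x4 = (-2 - (-4)·0.8462 - (-1)·1.8352 - (-2)·0.1225) / (10) = 0.3465
Iteration 2:
  x1 = (11 - (4)·1.8352 - (3)·0.1225 - (-2)·0.3465) / (13) = 0.3065
  x2 = (-12 - (1)·0.3065 - (-1)·0.1225 - (2)·0.3465) / (-7) = 1.8396
  x3 = (-1 - (2)·0.3065 - (-1)·1.8396 - (-2)·0.3465) / (-7) = -0.1314
  x4 = (-2 - (-4)·0.3065 - (-1)·1.8396 - (-2)·-0.1314) / (10) = 0.0803
Change: (-0.5397, 0.0044, -0.2539, -0.2662) → max |·| = 0.5397

0.5397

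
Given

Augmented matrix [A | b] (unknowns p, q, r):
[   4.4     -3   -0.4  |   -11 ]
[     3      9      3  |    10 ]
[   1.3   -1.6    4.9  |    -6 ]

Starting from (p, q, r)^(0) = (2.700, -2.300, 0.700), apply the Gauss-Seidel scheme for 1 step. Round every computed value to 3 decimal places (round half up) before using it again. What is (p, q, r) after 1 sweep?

(-4.005, 2.213, 0.561)

Iteration 1:
  p = (-11 - (-3)·-2.300 - (-0.4)·0.700) / (4.4) = -4.005
  q = (10 - (3)·-4.005 - (3)·0.700) / (9) = 2.213
  r = (-6 - (1.3)·-4.005 - (-1.6)·2.213) / (4.9) = 0.561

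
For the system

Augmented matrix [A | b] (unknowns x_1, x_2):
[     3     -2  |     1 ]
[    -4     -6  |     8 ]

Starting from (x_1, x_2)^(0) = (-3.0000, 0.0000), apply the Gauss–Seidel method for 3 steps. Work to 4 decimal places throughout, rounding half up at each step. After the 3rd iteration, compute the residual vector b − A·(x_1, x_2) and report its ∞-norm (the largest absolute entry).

0.6146

Iteration 1:
  x_1 = (1 - (-2)·0.0000) / (3) = 0.3333
  x_2 = (8 - (-4)·0.3333) / (-6) = -1.5555
Iteration 2:
  x_1 = (1 - (-2)·-1.5555) / (3) = -0.7037
  x_2 = (8 - (-4)·-0.7037) / (-6) = -0.8642
Iteration 3:
  x_1 = (1 - (-2)·-0.8642) / (3) = -0.2428
  x_2 = (8 - (-4)·-0.2428) / (-6) = -1.1715
Residual b − A·x = (-0.6146, -0.0002); ∞-norm = 0.6146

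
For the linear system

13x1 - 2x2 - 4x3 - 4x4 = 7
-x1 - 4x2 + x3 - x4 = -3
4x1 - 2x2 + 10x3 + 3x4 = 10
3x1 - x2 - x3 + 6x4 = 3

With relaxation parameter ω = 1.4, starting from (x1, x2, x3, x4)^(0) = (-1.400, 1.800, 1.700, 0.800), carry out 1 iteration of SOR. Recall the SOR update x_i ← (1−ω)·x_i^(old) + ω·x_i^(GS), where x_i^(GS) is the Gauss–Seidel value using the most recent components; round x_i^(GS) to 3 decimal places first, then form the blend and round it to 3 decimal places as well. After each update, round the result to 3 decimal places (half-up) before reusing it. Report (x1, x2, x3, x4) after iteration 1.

(2.779, -0.328, -1.264, -1.937)

Iteration 1:
  x1: GS value = (7 - (-2)·1.800 - (-4)·1.700 - (-4)·0.800) / (13) = 1.585;  x1 ← (1−ω)·-1.400 + ω·1.585 = 2.779
  x2: GS value = (-3 - (-1)·2.779 - (1)·1.700 - (-1)·0.800) / (-4) = 0.280;  x2 ← (1−ω)·1.800 + ω·0.280 = -0.328
  x3: GS value = (10 - (4)·2.779 - (-2)·-0.328 - (3)·0.800) / (10) = -0.417;  x3 ← (1−ω)·1.700 + ω·-0.417 = -1.264
  x4: GS value = (3 - (3)·2.779 - (-1)·-0.328 - (-1)·-1.264) / (6) = -1.155;  x4 ← (1−ω)·0.800 + ω·-1.155 = -1.937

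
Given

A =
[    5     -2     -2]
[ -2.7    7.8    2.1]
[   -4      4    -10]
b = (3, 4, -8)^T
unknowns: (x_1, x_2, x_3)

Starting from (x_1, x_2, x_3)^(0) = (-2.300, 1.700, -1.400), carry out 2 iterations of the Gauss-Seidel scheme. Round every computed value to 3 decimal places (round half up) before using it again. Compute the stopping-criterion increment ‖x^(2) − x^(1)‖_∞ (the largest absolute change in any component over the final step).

Iteration 1:
  x_1 = (3 - (-2)·1.700 - (-2)·-1.400) / (5) = 0.720
  x_2 = (4 - (-2.7)·0.720 - (2.1)·-1.400) / (7.8) = 1.139
  x_3 = (-8 - (-4)·0.720 - (4)·1.139) / (-10) = 0.968
Iteration 2:
  x_1 = (3 - (-2)·1.139 - (-2)·0.968) / (5) = 1.443
  x_2 = (4 - (-2.7)·1.443 - (2.1)·0.968) / (7.8) = 0.752
  x_3 = (-8 - (-4)·1.443 - (4)·0.752) / (-10) = 0.524
Change: (0.723, -0.387, -0.444) → max |·| = 0.723

0.723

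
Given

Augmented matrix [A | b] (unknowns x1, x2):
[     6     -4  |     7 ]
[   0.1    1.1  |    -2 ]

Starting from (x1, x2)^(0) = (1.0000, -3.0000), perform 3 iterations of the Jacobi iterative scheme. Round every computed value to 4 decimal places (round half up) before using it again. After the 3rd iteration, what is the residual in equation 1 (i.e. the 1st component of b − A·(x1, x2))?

Iteration 1:
  x1 = (7 - (-4)·-3.0000) / (6) = -0.8333
  x2 = (-2 - (0.1)·1.0000) / (1.1) = -1.9091
Iteration 2:
  x1 = (7 - (-4)·-1.9091) / (6) = -0.1061
  x2 = (-2 - (0.1)·-0.8333) / (1.1) = -1.7424
Iteration 3:
  x1 = (7 - (-4)·-1.7424) / (6) = 0.0051
  x2 = (-2 - (0.1)·-0.1061) / (1.1) = -1.8085
Residual b − A·x = (-0.2646, -0.0112)

-0.2646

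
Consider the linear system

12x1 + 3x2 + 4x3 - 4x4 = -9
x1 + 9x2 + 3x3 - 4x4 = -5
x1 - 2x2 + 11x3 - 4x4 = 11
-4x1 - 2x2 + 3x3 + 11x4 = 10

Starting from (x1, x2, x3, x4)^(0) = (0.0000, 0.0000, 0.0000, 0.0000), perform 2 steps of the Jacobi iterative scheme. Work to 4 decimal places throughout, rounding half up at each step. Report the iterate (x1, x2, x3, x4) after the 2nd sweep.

(-0.6414, -0.4015, 1.2977, 0.2626)

Iteration 1:
  x1 = (-9 - (3)·0.0000 - (4)·0.0000 - (-4)·0.0000) / (12) = -0.7500
  x2 = (-5 - (1)·0.0000 - (3)·0.0000 - (-4)·0.0000) / (9) = -0.5556
  x3 = (11 - (1)·0.0000 - (-2)·0.0000 - (-4)·0.0000) / (11) = 1.0000
  x4 = (10 - (-4)·0.0000 - (-2)·0.0000 - (3)·0.0000) / (11) = 0.9091
Iteration 2:
  x1 = (-9 - (3)·-0.5556 - (4)·1.0000 - (-4)·0.9091) / (12) = -0.6414
  x2 = (-5 - (1)·-0.7500 - (3)·1.0000 - (-4)·0.9091) / (9) = -0.4015
  x3 = (11 - (1)·-0.7500 - (-2)·-0.5556 - (-4)·0.9091) / (11) = 1.2977
  x4 = (10 - (-4)·-0.7500 - (-2)·-0.5556 - (3)·1.0000) / (11) = 0.2626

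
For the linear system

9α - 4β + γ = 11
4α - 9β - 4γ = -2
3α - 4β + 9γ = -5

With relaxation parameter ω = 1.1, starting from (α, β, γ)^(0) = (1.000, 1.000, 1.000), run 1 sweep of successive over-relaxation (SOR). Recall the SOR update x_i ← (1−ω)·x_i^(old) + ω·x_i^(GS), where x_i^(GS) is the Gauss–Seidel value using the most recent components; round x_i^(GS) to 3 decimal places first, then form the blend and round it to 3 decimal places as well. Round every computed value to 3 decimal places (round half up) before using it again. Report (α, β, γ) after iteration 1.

(1.612, 0.443, -1.086)

Iteration 1:
  α: GS value = (11 - (-4)·1.000 - (1)·1.000) / (9) = 1.556;  α ← (1−ω)·1.000 + ω·1.556 = 1.612
  β: GS value = (-2 - (4)·1.612 - (-4)·1.000) / (-9) = 0.494;  β ← (1−ω)·1.000 + ω·0.494 = 0.443
  γ: GS value = (-5 - (3)·1.612 - (-4)·0.443) / (9) = -0.896;  γ ← (1−ω)·1.000 + ω·-0.896 = -1.086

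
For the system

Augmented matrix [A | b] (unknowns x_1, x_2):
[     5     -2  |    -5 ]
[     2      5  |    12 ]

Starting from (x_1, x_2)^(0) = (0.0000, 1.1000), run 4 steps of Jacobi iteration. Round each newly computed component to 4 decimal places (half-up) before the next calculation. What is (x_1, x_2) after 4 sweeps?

(-0.0336, 2.3802)

Iteration 1:
  x_1 = (-5 - (-2)·1.1000) / (5) = -0.5600
  x_2 = (12 - (2)·0.0000) / (5) = 2.4000
Iteration 2:
  x_1 = (-5 - (-2)·2.4000) / (5) = -0.0400
  x_2 = (12 - (2)·-0.5600) / (5) = 2.6240
Iteration 3:
  x_1 = (-5 - (-2)·2.6240) / (5) = 0.0496
  x_2 = (12 - (2)·-0.0400) / (5) = 2.4160
Iteration 4:
  x_1 = (-5 - (-2)·2.4160) / (5) = -0.0336
  x_2 = (12 - (2)·0.0496) / (5) = 2.3802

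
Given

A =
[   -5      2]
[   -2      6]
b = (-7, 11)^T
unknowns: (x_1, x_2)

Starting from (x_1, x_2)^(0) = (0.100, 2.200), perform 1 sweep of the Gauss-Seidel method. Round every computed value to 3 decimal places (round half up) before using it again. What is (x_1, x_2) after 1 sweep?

Iteration 1:
  x_1 = (-7 - (2)·2.200) / (-5) = 2.280
  x_2 = (11 - (-2)·2.280) / (6) = 2.593

(2.280, 2.593)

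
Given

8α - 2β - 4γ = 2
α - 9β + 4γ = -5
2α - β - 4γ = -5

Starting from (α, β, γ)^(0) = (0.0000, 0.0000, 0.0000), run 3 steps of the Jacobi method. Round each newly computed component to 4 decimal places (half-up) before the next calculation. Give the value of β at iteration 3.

Iteration 1:
  α = (2 - (-2)·0.0000 - (-4)·0.0000) / (8) = 0.2500
  β = (-5 - (1)·0.0000 - (4)·0.0000) / (-9) = 0.5556
  γ = (-5 - (2)·0.0000 - (-1)·0.0000) / (-4) = 1.2500
Iteration 2:
  α = (2 - (-2)·0.5556 - (-4)·1.2500) / (8) = 1.0139
  β = (-5 - (1)·0.2500 - (4)·1.2500) / (-9) = 1.1389
  γ = (-5 - (2)·0.2500 - (-1)·0.5556) / (-4) = 1.2361
Iteration 3:
  α = (2 - (-2)·1.1389 - (-4)·1.2361) / (8) = 1.1528
  β = (-5 - (1)·1.0139 - (4)·1.2361) / (-9) = 1.2176
  γ = (-5 - (2)·1.0139 - (-1)·1.1389) / (-4) = 1.4722

1.2176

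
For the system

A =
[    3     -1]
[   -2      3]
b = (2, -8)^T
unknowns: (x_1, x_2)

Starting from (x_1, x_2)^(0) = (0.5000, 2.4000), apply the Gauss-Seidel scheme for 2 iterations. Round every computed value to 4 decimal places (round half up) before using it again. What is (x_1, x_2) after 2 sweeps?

(0.1037, -2.5975)

Iteration 1:
  x_1 = (2 - (-1)·2.4000) / (3) = 1.4667
  x_2 = (-8 - (-2)·1.4667) / (3) = -1.6889
Iteration 2:
  x_1 = (2 - (-1)·-1.6889) / (3) = 0.1037
  x_2 = (-8 - (-2)·0.1037) / (3) = -2.5975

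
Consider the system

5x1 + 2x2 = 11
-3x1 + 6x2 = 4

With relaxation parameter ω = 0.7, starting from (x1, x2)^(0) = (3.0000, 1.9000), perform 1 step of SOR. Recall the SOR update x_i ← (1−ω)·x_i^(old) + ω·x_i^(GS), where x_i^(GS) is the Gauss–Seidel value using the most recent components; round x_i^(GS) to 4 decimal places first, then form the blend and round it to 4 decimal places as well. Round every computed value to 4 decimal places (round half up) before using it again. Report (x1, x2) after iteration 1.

Iteration 1:
  x1: GS value = (11 - (2)·1.9000) / (5) = 1.4400;  x1 ← (1−ω)·3.0000 + ω·1.4400 = 1.9080
  x2: GS value = (4 - (-3)·1.9080) / (6) = 1.6207;  x2 ← (1−ω)·1.9000 + ω·1.6207 = 1.7045

(1.9080, 1.7045)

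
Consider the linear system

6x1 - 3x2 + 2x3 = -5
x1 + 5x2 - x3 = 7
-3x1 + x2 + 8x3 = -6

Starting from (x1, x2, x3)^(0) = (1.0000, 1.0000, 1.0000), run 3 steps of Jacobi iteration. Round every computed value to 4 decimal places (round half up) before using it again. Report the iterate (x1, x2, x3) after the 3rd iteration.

Iteration 1:
  x1 = (-5 - (-3)·1.0000 - (2)·1.0000) / (6) = -0.6667
  x2 = (7 - (1)·1.0000 - (-1)·1.0000) / (5) = 1.4000
  x3 = (-6 - (-3)·1.0000 - (1)·1.0000) / (8) = -0.5000
Iteration 2:
  x1 = (-5 - (-3)·1.4000 - (2)·-0.5000) / (6) = 0.0333
  x2 = (7 - (1)·-0.6667 - (-1)·-0.5000) / (5) = 1.4333
  x3 = (-6 - (-3)·-0.6667 - (1)·1.4000) / (8) = -1.1750
Iteration 3:
  x1 = (-5 - (-3)·1.4333 - (2)·-1.1750) / (6) = 0.2750
  x2 = (7 - (1)·0.0333 - (-1)·-1.1750) / (5) = 1.1583
  x3 = (-6 - (-3)·0.0333 - (1)·1.4333) / (8) = -0.9167

(0.2750, 1.1583, -0.9167)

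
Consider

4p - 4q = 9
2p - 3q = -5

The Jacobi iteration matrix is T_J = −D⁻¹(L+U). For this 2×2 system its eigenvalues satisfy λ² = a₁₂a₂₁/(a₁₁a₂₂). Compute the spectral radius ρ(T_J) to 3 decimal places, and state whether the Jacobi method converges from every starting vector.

0.816

a₁₂a₂₁/(a₁₁a₂₂) = (-4)·(2) / ((4)·(-3)) = 0.666667
ρ = √|0.666667| = √0.666667 = 0.816
ρ < 1, so Jacobi converges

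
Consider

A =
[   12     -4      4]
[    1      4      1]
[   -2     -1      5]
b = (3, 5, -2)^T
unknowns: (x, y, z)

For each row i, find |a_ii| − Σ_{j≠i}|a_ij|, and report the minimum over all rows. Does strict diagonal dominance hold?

row 1: |12| − (4+4) = 4
row 2: |4| − (1+1) = 2
row 3: |5| − (2+1) = 2
minimum over rows = 2 → strictly diagonally dominant (convergence guaranteed)

2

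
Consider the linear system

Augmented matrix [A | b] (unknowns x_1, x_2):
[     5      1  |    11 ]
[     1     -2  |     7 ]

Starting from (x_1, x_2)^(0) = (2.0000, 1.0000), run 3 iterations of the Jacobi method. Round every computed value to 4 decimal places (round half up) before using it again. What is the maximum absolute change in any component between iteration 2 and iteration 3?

Iteration 1:
  x_1 = (11 - (1)·1.0000) / (5) = 2.0000
  x_2 = (7 - (1)·2.0000) / (-2) = -2.5000
Iteration 2:
  x_1 = (11 - (1)·-2.5000) / (5) = 2.7000
  x_2 = (7 - (1)·2.0000) / (-2) = -2.5000
Iteration 3:
  x_1 = (11 - (1)·-2.5000) / (5) = 2.7000
  x_2 = (7 - (1)·2.7000) / (-2) = -2.1500
Change: (0.0000, 0.3500) → max |·| = 0.3500

0.3500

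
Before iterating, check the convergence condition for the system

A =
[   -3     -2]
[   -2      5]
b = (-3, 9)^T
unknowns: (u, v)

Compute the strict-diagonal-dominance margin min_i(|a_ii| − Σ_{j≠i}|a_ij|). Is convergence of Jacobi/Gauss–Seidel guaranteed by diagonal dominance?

1

row 1: |-3| − (2) = 1
row 2: |5| − (2) = 3
minimum over rows = 1 → strictly diagonally dominant (convergence guaranteed)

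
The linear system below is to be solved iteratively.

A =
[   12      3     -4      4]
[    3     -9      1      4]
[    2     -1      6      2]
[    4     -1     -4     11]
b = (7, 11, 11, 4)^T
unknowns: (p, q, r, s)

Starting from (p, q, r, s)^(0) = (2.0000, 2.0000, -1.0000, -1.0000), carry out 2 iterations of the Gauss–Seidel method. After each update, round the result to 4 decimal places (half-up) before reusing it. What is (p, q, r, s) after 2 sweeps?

(1.3546, -0.1894, 1.0682, 0.2423)

Iteration 1:
  p = (7 - (3)·2.0000 - (-4)·-1.0000 - (4)·-1.0000) / (12) = 0.0833
  q = (11 - (3)·0.0833 - (1)·-1.0000 - (4)·-1.0000) / (-9) = -1.7500
  r = (11 - (2)·0.0833 - (-1)·-1.7500 - (2)·-1.0000) / (6) = 1.8472
  s = (4 - (4)·0.0833 - (-1)·-1.7500 - (-4)·1.8472) / (11) = 0.8460
Iteration 2:
  p = (7 - (3)·-1.7500 - (-4)·1.8472 - (4)·0.8460) / (12) = 1.3546
  q = (11 - (3)·1.3546 - (1)·1.8472 - (4)·0.8460) / (-9) = -0.1894
  r = (11 - (2)·1.3546 - (-1)·-0.1894 - (2)·0.8460) / (6) = 1.0682
  s = (4 - (4)·1.3546 - (-1)·-0.1894 - (-4)·1.0682) / (11) = 0.2423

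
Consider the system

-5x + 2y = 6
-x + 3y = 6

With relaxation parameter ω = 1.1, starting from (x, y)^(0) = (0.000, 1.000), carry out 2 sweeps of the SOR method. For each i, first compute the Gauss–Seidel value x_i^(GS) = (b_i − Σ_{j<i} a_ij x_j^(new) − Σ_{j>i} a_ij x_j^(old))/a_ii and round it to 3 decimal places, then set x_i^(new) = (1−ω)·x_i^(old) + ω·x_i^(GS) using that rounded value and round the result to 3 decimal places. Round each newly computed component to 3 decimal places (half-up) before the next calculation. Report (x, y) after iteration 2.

Iteration 1:
  x: GS value = (6 - (2)·1.000) / (-5) = -0.800;  x ← (1−ω)·0.000 + ω·-0.800 = -0.880
  y: GS value = (6 - (-1)·-0.880) / (3) = 1.707;  y ← (1−ω)·1.000 + ω·1.707 = 1.778
Iteration 2:
  x: GS value = (6 - (2)·1.778) / (-5) = -0.489;  x ← (1−ω)·-0.880 + ω·-0.489 = -0.450
  y: GS value = (6 - (-1)·-0.450) / (3) = 1.850;  y ← (1−ω)·1.778 + ω·1.850 = 1.857

(-0.450, 1.857)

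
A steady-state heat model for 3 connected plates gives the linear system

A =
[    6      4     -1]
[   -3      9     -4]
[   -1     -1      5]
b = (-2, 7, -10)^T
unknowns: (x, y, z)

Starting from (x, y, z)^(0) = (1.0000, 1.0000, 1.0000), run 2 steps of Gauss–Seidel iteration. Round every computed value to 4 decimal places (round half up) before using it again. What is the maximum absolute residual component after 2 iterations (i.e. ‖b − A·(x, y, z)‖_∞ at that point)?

Iteration 1:
  x = (-2 - (4)·1.0000 - (-1)·1.0000) / (6) = -0.8333
  y = (7 - (-3)·-0.8333 - (-4)·1.0000) / (9) = 0.9445
  z = (-10 - (-1)·-0.8333 - (-1)·0.9445) / (5) = -1.9778
Iteration 2:
  x = (-2 - (4)·0.9445 - (-1)·-1.9778) / (6) = -1.2926
  y = (7 - (-3)·-1.2926 - (-4)·-1.9778) / (9) = -0.5321
  z = (-10 - (-1)·-1.2926 - (-1)·-0.5321) / (5) = -2.3649
Residual b − A·x = (5.5191, -1.5485, -0.0002); ∞-norm = 5.5191

5.5191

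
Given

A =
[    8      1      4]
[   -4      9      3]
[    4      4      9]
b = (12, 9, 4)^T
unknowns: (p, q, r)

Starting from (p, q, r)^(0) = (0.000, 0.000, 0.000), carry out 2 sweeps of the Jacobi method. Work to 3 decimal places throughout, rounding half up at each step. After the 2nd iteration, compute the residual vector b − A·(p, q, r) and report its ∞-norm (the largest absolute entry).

3.925

Iteration 1:
  p = (12 - (1)·0.000 - (4)·0.000) / (8) = 1.500
  q = (9 - (-4)·0.000 - (3)·0.000) / (9) = 1.000
  r = (4 - (4)·0.000 - (4)·0.000) / (9) = 0.444
Iteration 2:
  p = (12 - (1)·1.000 - (4)·0.444) / (8) = 1.153
  q = (9 - (-4)·1.500 - (3)·0.444) / (9) = 1.519
  r = (4 - (4)·1.500 - (4)·1.000) / (9) = -0.667
Residual b − A·x = (3.925, 1.942, -0.685); ∞-norm = 3.925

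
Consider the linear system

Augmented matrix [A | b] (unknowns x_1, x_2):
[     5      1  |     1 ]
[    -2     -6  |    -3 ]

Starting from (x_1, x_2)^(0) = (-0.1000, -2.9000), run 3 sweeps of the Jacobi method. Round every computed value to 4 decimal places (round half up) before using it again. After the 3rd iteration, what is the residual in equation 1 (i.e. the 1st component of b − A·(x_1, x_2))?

Iteration 1:
  x_1 = (1 - (1)·-2.9000) / (5) = 0.7800
  x_2 = (-3 - (-2)·-0.1000) / (-6) = 0.5333
Iteration 2:
  x_1 = (1 - (1)·0.5333) / (5) = 0.0933
  x_2 = (-3 - (-2)·0.7800) / (-6) = 0.2400
Iteration 3:
  x_1 = (1 - (1)·0.2400) / (5) = 0.1520
  x_2 = (-3 - (-2)·0.0933) / (-6) = 0.4689
Residual b − A·x = (-0.2289, 0.1174)

-0.2289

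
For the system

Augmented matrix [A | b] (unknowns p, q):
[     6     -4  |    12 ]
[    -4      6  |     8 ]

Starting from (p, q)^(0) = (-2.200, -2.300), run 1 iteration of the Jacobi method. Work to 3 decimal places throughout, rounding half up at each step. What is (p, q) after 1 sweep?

Iteration 1:
  p = (12 - (-4)·-2.300) / (6) = 0.467
  q = (8 - (-4)·-2.200) / (6) = -0.133

(0.467, -0.133)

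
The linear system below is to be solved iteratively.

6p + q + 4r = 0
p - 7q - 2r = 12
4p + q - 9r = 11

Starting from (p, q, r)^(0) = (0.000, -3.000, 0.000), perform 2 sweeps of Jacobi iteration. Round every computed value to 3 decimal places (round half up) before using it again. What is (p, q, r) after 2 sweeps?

Iteration 1:
  p = (0 - (1)·-3.000 - (4)·0.000) / (6) = 0.500
  q = (12 - (1)·0.000 - (-2)·0.000) / (-7) = -1.714
  r = (11 - (4)·0.000 - (1)·-3.000) / (-9) = -1.556
Iteration 2:
  p = (0 - (1)·-1.714 - (4)·-1.556) / (6) = 1.323
  q = (12 - (1)·0.500 - (-2)·-1.556) / (-7) = -1.198
  r = (11 - (4)·0.500 - (1)·-1.714) / (-9) = -1.190

(1.323, -1.198, -1.190)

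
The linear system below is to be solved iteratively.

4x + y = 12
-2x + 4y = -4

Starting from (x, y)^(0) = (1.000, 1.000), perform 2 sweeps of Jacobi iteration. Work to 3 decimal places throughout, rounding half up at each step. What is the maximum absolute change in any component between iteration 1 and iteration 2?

0.875

Iteration 1:
  x = (12 - (1)·1.000) / (4) = 2.750
  y = (-4 - (-2)·1.000) / (4) = -0.500
Iteration 2:
  x = (12 - (1)·-0.500) / (4) = 3.125
  y = (-4 - (-2)·2.750) / (4) = 0.375
Change: (0.375, 0.875) → max |·| = 0.875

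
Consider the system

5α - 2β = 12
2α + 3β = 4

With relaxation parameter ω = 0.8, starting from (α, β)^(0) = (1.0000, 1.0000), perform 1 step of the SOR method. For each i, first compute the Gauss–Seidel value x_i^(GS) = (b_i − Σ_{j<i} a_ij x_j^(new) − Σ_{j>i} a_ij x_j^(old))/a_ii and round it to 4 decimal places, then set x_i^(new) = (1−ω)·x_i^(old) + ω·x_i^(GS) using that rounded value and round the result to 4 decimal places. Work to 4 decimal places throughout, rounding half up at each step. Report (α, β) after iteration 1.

(2.4400, -0.0346)

Iteration 1:
  α: GS value = (12 - (-2)·1.0000) / (5) = 2.8000;  α ← (1−ω)·1.0000 + ω·2.8000 = 2.4400
  β: GS value = (4 - (2)·2.4400) / (3) = -0.2933;  β ← (1−ω)·1.0000 + ω·-0.2933 = -0.0346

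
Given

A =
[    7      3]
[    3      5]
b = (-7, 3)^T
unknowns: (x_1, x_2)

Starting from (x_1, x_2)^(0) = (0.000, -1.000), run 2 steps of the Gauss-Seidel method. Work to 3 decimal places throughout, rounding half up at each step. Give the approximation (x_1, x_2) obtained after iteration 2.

Iteration 1:
  x_1 = (-7 - (3)·-1.000) / (7) = -0.571
  x_2 = (3 - (3)·-0.571) / (5) = 0.943
Iteration 2:
  x_1 = (-7 - (3)·0.943) / (7) = -1.404
  x_2 = (3 - (3)·-1.404) / (5) = 1.442

(-1.404, 1.442)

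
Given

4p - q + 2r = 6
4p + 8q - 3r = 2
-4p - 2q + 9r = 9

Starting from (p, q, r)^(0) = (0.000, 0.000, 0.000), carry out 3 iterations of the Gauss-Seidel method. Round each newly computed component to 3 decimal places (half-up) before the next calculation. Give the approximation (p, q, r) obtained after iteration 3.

(0.942, 0.298, 1.485)

Iteration 1:
  p = (6 - (-1)·0.000 - (2)·0.000) / (4) = 1.500
  q = (2 - (4)·1.500 - (-3)·0.000) / (8) = -0.500
  r = (9 - (-4)·1.500 - (-2)·-0.500) / (9) = 1.556
Iteration 2:
  p = (6 - (-1)·-0.500 - (2)·1.556) / (4) = 0.597
  q = (2 - (4)·0.597 - (-3)·1.556) / (8) = 0.535
  r = (9 - (-4)·0.597 - (-2)·0.535) / (9) = 1.384
Iteration 3:
  p = (6 - (-1)·0.535 - (2)·1.384) / (4) = 0.942
  q = (2 - (4)·0.942 - (-3)·1.384) / (8) = 0.298
  r = (9 - (-4)·0.942 - (-2)·0.298) / (9) = 1.485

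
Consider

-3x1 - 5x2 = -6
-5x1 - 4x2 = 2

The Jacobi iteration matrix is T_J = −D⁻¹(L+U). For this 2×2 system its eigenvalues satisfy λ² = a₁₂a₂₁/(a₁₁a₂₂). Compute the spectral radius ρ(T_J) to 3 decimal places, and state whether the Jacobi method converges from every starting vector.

a₁₂a₂₁/(a₁₁a₂₂) = (-5)·(-5) / ((-3)·(-4)) = 2.083333
ρ = √|2.083333| = √2.083333 = 1.443
ρ > 1, so Jacobi diverges

1.443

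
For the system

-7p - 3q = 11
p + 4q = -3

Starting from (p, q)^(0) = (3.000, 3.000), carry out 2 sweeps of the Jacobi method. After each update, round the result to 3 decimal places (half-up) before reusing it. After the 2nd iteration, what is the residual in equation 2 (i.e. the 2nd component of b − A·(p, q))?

Iteration 1:
  p = (11 - (-3)·3.000) / (-7) = -2.857
  q = (-3 - (1)·3.000) / (4) = -1.500
Iteration 2:
  p = (11 - (-3)·-1.500) / (-7) = -0.929
  q = (-3 - (1)·-2.857) / (4) = -0.036
Residual b − A·x = (4.389, -1.927)

-1.927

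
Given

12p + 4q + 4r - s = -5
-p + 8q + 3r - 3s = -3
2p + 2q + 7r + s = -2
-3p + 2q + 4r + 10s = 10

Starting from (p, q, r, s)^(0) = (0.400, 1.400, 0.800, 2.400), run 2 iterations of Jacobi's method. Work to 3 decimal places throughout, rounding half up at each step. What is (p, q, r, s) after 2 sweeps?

Iteration 1:
  p = (-5 - (4)·1.400 - (4)·0.800 - (-1)·2.400) / (12) = -0.950
  q = (-3 - (-1)·0.400 - (3)·0.800 - (-3)·2.400) / (8) = 0.275
  r = (-2 - (2)·0.400 - (2)·1.400 - (1)·2.400) / (7) = -1.143
  s = (10 - (-3)·0.400 - (2)·1.400 - (4)·0.800) / (10) = 0.520
Iteration 2:
  p = (-5 - (4)·0.275 - (4)·-1.143 - (-1)·0.520) / (12) = -0.084
  q = (-3 - (-1)·-0.950 - (3)·-1.143 - (-3)·0.520) / (8) = 0.130
  r = (-2 - (2)·-0.950 - (2)·0.275 - (1)·0.520) / (7) = -0.167
  s = (10 - (-3)·-0.950 - (2)·0.275 - (4)·-1.143) / (10) = 1.117

(-0.084, 0.130, -0.167, 1.117)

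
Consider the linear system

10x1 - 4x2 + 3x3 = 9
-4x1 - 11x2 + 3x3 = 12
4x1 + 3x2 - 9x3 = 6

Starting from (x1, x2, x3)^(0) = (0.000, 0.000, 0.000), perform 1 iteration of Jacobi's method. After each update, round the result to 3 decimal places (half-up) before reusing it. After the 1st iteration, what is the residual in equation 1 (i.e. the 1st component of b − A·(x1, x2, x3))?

-2.363

Iteration 1:
  x1 = (9 - (-4)·0.000 - (3)·0.000) / (10) = 0.900
  x2 = (12 - (-4)·0.000 - (3)·0.000) / (-11) = -1.091
  x3 = (6 - (4)·0.000 - (3)·0.000) / (-9) = -0.667
Residual b − A·x = (-2.363, 5.600, -0.330)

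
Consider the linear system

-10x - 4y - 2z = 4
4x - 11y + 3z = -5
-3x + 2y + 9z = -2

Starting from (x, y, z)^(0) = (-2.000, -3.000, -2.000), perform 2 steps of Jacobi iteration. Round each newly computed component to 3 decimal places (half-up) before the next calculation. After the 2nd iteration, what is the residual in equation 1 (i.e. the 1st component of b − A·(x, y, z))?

Iteration 1:
  x = (4 - (-4)·-3.000 - (-2)·-2.000) / (-10) = 1.200
  y = (-5 - (4)·-2.000 - (3)·-2.000) / (-11) = -0.818
  z = (-2 - (-3)·-2.000 - (2)·-3.000) / (9) = -0.222
Iteration 2:
  x = (4 - (-4)·-0.818 - (-2)·-0.222) / (-10) = -0.028
  y = (-5 - (4)·1.200 - (3)·-0.222) / (-11) = 0.830
  z = (-2 - (-3)·1.200 - (2)·-0.818) / (9) = 0.360
Residual b − A·x = (7.760, 3.162, -6.984)

7.760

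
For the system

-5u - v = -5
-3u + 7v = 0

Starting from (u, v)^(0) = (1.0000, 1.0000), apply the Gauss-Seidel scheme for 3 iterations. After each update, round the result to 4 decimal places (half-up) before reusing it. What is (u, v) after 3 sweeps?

Iteration 1:
  u = (-5 - (-1)·1.0000) / (-5) = 0.8000
  v = (0 - (-3)·0.8000) / (7) = 0.3429
Iteration 2:
  u = (-5 - (-1)·0.3429) / (-5) = 0.9314
  v = (0 - (-3)·0.9314) / (7) = 0.3992
Iteration 3:
  u = (-5 - (-1)·0.3992) / (-5) = 0.9202
  v = (0 - (-3)·0.9202) / (7) = 0.3944

(0.9202, 0.3944)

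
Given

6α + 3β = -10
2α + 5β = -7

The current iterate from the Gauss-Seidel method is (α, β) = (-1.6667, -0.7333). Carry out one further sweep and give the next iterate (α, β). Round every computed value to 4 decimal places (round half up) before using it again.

(-1.3000, -0.8800)

One sweep:
  α = (-10 - (3)·-0.7333) / (6) = -1.3000
  β = (-7 - (2)·-1.3000) / (5) = -0.8800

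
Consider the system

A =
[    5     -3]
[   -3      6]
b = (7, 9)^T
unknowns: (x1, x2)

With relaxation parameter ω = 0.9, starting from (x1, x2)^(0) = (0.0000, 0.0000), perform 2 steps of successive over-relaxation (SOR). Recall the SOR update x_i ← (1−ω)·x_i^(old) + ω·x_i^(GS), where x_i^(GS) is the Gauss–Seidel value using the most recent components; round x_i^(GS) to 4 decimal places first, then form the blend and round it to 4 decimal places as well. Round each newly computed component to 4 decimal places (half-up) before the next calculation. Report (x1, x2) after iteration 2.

Iteration 1:
  x1: GS value = (7 - (-3)·0.0000) / (5) = 1.4000;  x1 ← (1−ω)·0.0000 + ω·1.4000 = 1.2600
  x2: GS value = (9 - (-3)·1.2600) / (6) = 2.1300;  x2 ← (1−ω)·0.0000 + ω·2.1300 = 1.9170
Iteration 2:
  x1: GS value = (7 - (-3)·1.9170) / (5) = 2.5502;  x1 ← (1−ω)·1.2600 + ω·2.5502 = 2.4212
  x2: GS value = (9 - (-3)·2.4212) / (6) = 2.7106;  x2 ← (1−ω)·1.9170 + ω·2.7106 = 2.6312

(2.4212, 2.6312)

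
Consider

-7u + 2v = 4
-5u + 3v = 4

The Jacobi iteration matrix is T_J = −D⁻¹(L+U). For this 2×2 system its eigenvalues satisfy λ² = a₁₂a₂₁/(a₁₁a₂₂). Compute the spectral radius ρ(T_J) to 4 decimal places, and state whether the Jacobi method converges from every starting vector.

a₁₂a₂₁/(a₁₁a₂₂) = (2)·(-5) / ((-7)·(3)) = 0.476190
ρ = √|0.476190| = √0.476190 = 0.6901
ρ < 1, so Jacobi converges

0.6901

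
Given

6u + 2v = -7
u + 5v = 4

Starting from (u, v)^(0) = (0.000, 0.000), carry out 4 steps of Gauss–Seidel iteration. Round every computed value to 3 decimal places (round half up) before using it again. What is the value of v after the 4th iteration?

1.107

Iteration 1:
  u = (-7 - (2)·0.000) / (6) = -1.167
  v = (4 - (1)·-1.167) / (5) = 1.033
Iteration 2:
  u = (-7 - (2)·1.033) / (6) = -1.511
  v = (4 - (1)·-1.511) / (5) = 1.102
Iteration 3:
  u = (-7 - (2)·1.102) / (6) = -1.534
  v = (4 - (1)·-1.534) / (5) = 1.107
Iteration 4:
  u = (-7 - (2)·1.107) / (6) = -1.536
  v = (4 - (1)·-1.536) / (5) = 1.107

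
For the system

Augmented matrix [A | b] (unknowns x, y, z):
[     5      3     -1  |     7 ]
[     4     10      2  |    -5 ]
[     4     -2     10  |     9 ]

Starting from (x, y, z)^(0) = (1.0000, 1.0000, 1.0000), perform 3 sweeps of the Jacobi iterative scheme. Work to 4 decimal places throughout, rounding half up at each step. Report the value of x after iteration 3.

Iteration 1:
  x = (7 - (3)·1.0000 - (-1)·1.0000) / (5) = 1.0000
  y = (-5 - (4)·1.0000 - (2)·1.0000) / (10) = -1.1000
  z = (9 - (4)·1.0000 - (-2)·1.0000) / (10) = 0.7000
Iteration 2:
  x = (7 - (3)·-1.1000 - (-1)·0.7000) / (5) = 2.2000
  y = (-5 - (4)·1.0000 - (2)·0.7000) / (10) = -1.0400
  z = (9 - (4)·1.0000 - (-2)·-1.1000) / (10) = 0.2800
Iteration 3:
  x = (7 - (3)·-1.0400 - (-1)·0.2800) / (5) = 2.0800
  y = (-5 - (4)·2.2000 - (2)·0.2800) / (10) = -1.4360
  z = (9 - (4)·2.2000 - (-2)·-1.0400) / (10) = -0.1880

2.0800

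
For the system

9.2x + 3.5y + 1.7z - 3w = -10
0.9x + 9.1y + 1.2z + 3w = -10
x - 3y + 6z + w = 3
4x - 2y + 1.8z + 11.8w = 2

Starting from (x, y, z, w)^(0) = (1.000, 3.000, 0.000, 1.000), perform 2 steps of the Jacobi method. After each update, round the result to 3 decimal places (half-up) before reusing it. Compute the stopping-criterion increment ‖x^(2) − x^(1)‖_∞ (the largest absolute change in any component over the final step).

1.670

Iteration 1:
  x = (-10 - (3.5)·3.000 - (1.7)·0.000 - (-3)·1.000) / (9.2) = -1.902
  y = (-10 - (0.9)·1.000 - (1.2)·0.000 - (3)·1.000) / (9.1) = -1.527
  z = (3 - (1)·1.000 - (-3)·3.000 - (1)·1.000) / (6) = 1.667
  w = (2 - (4)·1.000 - (-2)·3.000 - (1.8)·0.000) / (11.8) = 0.339
Iteration 2:
  x = (-10 - (3.5)·-1.527 - (1.7)·1.667 - (-3)·0.339) / (9.2) = -0.704
  y = (-10 - (0.9)·-1.902 - (1.2)·1.667 - (3)·0.339) / (9.1) = -1.242
  z = (3 - (1)·-1.902 - (-3)·-1.527 - (1)·0.339) / (6) = -0.003
  w = (2 - (4)·-1.902 - (-2)·-1.527 - (1.8)·1.667) / (11.8) = 0.301
Change: (1.198, 0.285, -1.670, -0.038) → max |·| = 1.670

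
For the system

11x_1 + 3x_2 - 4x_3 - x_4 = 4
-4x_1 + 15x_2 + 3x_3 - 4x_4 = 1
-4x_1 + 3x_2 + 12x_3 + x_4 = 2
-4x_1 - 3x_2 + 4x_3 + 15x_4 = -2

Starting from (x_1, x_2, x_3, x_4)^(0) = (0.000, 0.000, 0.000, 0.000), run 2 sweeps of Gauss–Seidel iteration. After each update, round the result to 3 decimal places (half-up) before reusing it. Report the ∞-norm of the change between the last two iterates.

0.058

Iteration 1:
  x_1 = (4 - (3)·0.000 - (-4)·0.000 - (-1)·0.000) / (11) = 0.364
  x_2 = (1 - (-4)·0.364 - (3)·0.000 - (-4)·0.000) / (15) = 0.164
  x_3 = (2 - (-4)·0.364 - (3)·0.164 - (1)·0.000) / (12) = 0.247
  x_4 = (-2 - (-4)·0.364 - (-3)·0.164 - (4)·0.247) / (15) = -0.069
Iteration 2:
  x_1 = (4 - (3)·0.164 - (-4)·0.247 - (-1)·-0.069) / (11) = 0.402
  x_2 = (1 - (-4)·0.402 - (3)·0.247 - (-4)·-0.069) / (15) = 0.106
  x_3 = (2 - (-4)·0.402 - (3)·0.106 - (1)·-0.069) / (12) = 0.280
  x_4 = (-2 - (-4)·0.402 - (-3)·0.106 - (4)·0.280) / (15) = -0.080
Change: (0.038, -0.058, 0.033, -0.011) → max |·| = 0.058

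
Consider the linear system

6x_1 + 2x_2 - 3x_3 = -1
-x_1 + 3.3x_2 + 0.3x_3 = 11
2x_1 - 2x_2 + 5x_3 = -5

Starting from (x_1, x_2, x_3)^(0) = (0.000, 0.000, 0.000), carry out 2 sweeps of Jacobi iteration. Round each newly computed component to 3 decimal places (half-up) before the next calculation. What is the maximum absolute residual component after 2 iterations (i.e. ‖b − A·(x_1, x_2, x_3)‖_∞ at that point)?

4.120

Iteration 1:
  x_1 = (-1 - (2)·0.000 - (-3)·0.000) / (6) = -0.167
  x_2 = (11 - (-1)·0.000 - (0.3)·0.000) / (3.3) = 3.333
  x_3 = (-5 - (2)·0.000 - (-2)·0.000) / (5) = -1.000
Iteration 2:
  x_1 = (-1 - (2)·3.333 - (-3)·-1.000) / (6) = -1.778
  x_2 = (11 - (-1)·-0.167 - (0.3)·-1.000) / (3.3) = 3.374
  x_3 = (-5 - (2)·-0.167 - (-2)·3.333) / (5) = 0.400
Residual b − A·x = (4.120, -2.032, 3.304); ∞-norm = 4.120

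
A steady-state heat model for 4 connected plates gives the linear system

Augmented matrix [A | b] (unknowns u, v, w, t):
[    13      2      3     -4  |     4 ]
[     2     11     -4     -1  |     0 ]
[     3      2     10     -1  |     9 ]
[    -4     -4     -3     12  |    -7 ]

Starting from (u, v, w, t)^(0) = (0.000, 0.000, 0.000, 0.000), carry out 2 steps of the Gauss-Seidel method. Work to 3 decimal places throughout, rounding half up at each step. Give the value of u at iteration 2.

Iteration 1:
  u = (4 - (2)·0.000 - (3)·0.000 - (-4)·0.000) / (13) = 0.308
  v = (0 - (2)·0.308 - (-4)·0.000 - (-1)·0.000) / (11) = -0.056
  w = (9 - (3)·0.308 - (2)·-0.056 - (-1)·0.000) / (10) = 0.819
  t = (-7 - (-4)·0.308 - (-4)·-0.056 - (-3)·0.819) / (12) = -0.295
Iteration 2:
  u = (4 - (2)·-0.056 - (3)·0.819 - (-4)·-0.295) / (13) = 0.037
  v = (0 - (2)·0.037 - (-4)·0.819 - (-1)·-0.295) / (11) = 0.264
  w = (9 - (3)·0.037 - (2)·0.264 - (-1)·-0.295) / (10) = 0.807
  t = (-7 - (-4)·0.037 - (-4)·0.264 - (-3)·0.807) / (12) = -0.281

0.037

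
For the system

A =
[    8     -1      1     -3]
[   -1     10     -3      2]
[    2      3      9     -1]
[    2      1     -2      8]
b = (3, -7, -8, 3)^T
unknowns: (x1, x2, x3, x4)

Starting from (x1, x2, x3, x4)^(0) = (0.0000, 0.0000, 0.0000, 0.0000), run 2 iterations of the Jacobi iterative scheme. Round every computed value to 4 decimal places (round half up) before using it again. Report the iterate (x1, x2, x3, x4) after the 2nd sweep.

Iteration 1:
  x1 = (3 - (-1)·0.0000 - (1)·0.0000 - (-3)·0.0000) / (8) = 0.3750
  x2 = (-7 - (-1)·0.0000 - (-3)·0.0000 - (2)·0.0000) / (10) = -0.7000
  x3 = (-8 - (2)·0.0000 - (3)·0.0000 - (-1)·0.0000) / (9) = -0.8889
  x4 = (3 - (2)·0.0000 - (1)·0.0000 - (-2)·0.0000) / (8) = 0.3750
Iteration 2:
  x1 = (3 - (-1)·-0.7000 - (1)·-0.8889 - (-3)·0.3750) / (8) = 0.5392
  x2 = (-7 - (-1)·0.3750 - (-3)·-0.8889 - (2)·0.3750) / (10) = -1.0042
  x3 = (-8 - (2)·0.3750 - (3)·-0.7000 - (-1)·0.3750) / (9) = -0.6972
  x4 = (3 - (2)·0.3750 - (1)·-0.7000 - (-2)·-0.8889) / (8) = 0.1465

(0.5392, -1.0042, -0.6972, 0.1465)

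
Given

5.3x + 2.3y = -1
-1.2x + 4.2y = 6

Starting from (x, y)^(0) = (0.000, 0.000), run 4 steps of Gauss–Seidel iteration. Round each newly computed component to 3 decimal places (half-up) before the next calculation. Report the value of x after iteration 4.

Iteration 1:
  x = (-1 - (2.3)·0.000) / (5.3) = -0.189
  y = (6 - (-1.2)·-0.189) / (4.2) = 1.375
Iteration 2:
  x = (-1 - (2.3)·1.375) / (5.3) = -0.785
  y = (6 - (-1.2)·-0.785) / (4.2) = 1.204
Iteration 3:
  x = (-1 - (2.3)·1.204) / (5.3) = -0.711
  y = (6 - (-1.2)·-0.711) / (4.2) = 1.225
Iteration 4:
  x = (-1 - (2.3)·1.225) / (5.3) = -0.720
  y = (6 - (-1.2)·-0.720) / (4.2) = 1.223

-0.720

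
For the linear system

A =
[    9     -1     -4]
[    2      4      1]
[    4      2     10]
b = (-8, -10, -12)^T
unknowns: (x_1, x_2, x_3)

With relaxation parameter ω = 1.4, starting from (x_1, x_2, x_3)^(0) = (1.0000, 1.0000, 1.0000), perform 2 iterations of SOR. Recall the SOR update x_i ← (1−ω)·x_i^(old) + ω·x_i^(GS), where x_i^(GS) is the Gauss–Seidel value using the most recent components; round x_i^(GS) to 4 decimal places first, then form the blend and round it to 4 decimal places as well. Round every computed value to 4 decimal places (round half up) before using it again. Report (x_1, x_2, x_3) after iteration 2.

(-1.8221, -0.5661, -0.2712)

Iteration 1:
  x_1: GS value = (-8 - (-1)·1.0000 - (-4)·1.0000) / (9) = -0.3333;  x_1 ← (1−ω)·1.0000 + ω·-0.3333 = -0.8666
  x_2: GS value = (-10 - (2)·-0.8666 - (1)·1.0000) / (4) = -2.3167;  x_2 ← (1−ω)·1.0000 + ω·-2.3167 = -3.6434
  x_3: GS value = (-12 - (4)·-0.8666 - (2)·-3.6434) / (10) = -0.1247;  x_3 ← (1−ω)·1.0000 + ω·-0.1247 = -0.5746
Iteration 2:
  x_1: GS value = (-8 - (-1)·-3.6434 - (-4)·-0.5746) / (9) = -1.5491;  x_1 ← (1−ω)·-0.8666 + ω·-1.5491 = -1.8221
  x_2: GS value = (-10 - (2)·-1.8221 - (1)·-0.5746) / (4) = -1.4453;  x_2 ← (1−ω)·-3.6434 + ω·-1.4453 = -0.5661
  x_3: GS value = (-12 - (4)·-1.8221 - (2)·-0.5661) / (10) = -0.3579;  x_3 ← (1−ω)·-0.5746 + ω·-0.3579 = -0.2712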